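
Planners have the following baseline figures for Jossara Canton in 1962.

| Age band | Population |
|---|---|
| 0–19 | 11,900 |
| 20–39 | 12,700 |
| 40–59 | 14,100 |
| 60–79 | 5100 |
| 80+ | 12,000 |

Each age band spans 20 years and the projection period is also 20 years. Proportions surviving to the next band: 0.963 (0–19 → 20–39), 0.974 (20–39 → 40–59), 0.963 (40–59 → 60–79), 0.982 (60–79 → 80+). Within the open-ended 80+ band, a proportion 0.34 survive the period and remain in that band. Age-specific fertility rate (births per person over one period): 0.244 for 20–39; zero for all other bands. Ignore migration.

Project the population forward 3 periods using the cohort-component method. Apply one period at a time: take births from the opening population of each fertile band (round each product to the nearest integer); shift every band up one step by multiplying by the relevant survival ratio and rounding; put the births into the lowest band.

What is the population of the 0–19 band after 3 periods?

Numbering the bands 1..5 from youngest to oldest:
[period 1]
Births: 12700 × 0.244 = 3099
Band 2: 11900 × 0.963 = 11460
Band 3: 12700 × 0.974 = 12370
Band 4: 14100 × 0.963 = 13578
Band 5: 5100 × 0.982 + 12000 × 0.34 = 5008 + 4080 = 9088
Giving 3099 / 11460 / 12370 / 13578 / 9088.
[period 2]
Births: 11460 × 0.244 = 2796
Band 2: 3099 × 0.963 = 2984
Band 3: 11460 × 0.974 = 11162
Band 4: 12370 × 0.963 = 11912
Band 5: 13578 × 0.982 + 9088 × 0.34 = 13334 + 3090 = 16424
Giving 2796 / 2984 / 11162 / 11912 / 16424.
[period 3]
Births: 2984 × 0.244 = 728
Band 2: 2796 × 0.963 = 2693
Band 3: 2984 × 0.974 = 2906
Band 4: 11162 × 0.963 = 10749
Band 5: 11912 × 0.982 + 16424 × 0.34 = 11698 + 5584 = 17282
Giving 728 / 2693 / 2906 / 10749 / 17282.

728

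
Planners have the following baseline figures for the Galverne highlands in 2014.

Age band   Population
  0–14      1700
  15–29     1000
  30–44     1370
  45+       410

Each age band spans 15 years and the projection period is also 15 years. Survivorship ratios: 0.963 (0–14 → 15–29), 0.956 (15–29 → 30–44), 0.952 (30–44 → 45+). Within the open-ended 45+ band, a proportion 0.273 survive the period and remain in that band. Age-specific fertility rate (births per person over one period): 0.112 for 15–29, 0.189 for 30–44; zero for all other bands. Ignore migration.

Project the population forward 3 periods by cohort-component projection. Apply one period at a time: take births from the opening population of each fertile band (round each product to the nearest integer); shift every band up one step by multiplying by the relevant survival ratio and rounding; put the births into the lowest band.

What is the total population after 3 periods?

Let band 1 be 0–14 through band 4 = 45+.
After projecting period 1:
Births: 1000 * 0.112 = 112, 1370 * 0.189 = 259 — total 371
Band 2: 1700 * 0.963 = 1637
Band 3: 1000 * 0.956 = 956
Band 4: 1370 * 0.952 + 410 * 0.273 = 1304 + 112 = 1416
Giving 371 / 1637 / 956 / 1416.
After projecting period 2:
Births: 1637 * 0.112 = 183, 956 * 0.189 = 181 — total 364
Band 2: 371 * 0.963 = 357
Band 3: 1637 * 0.956 = 1565
Band 4: 956 * 0.952 + 1416 * 0.273 = 910 + 387 = 1297
Giving 364 / 357 / 1565 / 1297.
After projecting period 3:
Births: 357 * 0.112 = 40, 1565 * 0.189 = 296 — total 336
Band 2: 364 * 0.963 = 351
Band 3: 357 * 0.956 = 341
Band 4: 1565 * 0.952 + 1297 * 0.273 = 1490 + 354 = 1844
Giving 336 / 351 / 341 / 1844.
Total after period 3: 336 + 351 + 341 + 1844 = 2872

2872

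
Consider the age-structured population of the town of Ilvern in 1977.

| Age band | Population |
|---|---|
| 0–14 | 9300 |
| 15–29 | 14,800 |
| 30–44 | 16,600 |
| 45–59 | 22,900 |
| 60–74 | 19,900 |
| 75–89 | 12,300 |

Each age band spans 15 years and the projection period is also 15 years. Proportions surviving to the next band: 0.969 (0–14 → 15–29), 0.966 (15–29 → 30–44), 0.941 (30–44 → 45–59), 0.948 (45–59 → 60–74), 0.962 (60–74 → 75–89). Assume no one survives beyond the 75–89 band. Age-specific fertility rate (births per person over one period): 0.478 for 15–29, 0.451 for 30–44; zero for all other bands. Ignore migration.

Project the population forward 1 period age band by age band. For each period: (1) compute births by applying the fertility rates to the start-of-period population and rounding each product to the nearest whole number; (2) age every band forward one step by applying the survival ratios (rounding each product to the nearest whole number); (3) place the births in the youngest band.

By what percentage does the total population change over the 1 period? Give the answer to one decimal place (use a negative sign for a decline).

-1.5

Period 1:
Births: 14800 * 0.478 = 7074 ; 16600 * 0.451 = 7487 → 14561
15–29: 9300 * 0.969 = 9012
30–44: 14800 * 0.966 = 14297
45–59: 16600 * 0.941 = 15621
60–74: 22900 * 0.948 = 21709
75–89: 19900 * 0.962 = 19144
→ [14561, 9012, 14297, 15621, 21709, 19144]
Total: 95800 → 94344; change = -1456; percentage change = -1.5%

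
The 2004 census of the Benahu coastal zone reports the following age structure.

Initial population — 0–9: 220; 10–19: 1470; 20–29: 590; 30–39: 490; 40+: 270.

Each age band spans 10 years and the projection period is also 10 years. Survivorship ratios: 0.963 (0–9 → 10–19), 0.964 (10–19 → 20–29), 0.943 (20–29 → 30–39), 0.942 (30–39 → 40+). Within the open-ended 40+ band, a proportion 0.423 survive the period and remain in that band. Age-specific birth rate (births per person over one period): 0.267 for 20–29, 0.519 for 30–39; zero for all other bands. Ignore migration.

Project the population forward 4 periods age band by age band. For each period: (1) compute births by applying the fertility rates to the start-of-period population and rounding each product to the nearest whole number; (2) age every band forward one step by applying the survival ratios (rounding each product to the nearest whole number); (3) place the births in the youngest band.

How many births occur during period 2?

— Period 1 —
Births: 590 * 0.267 = 158 ; 490 * 0.519 = 254 → total 412
10–19: 220 * 0.963 = 212
20–29: 1470 * 0.964 = 1417
30–39: 590 * 0.943 = 556
40+: 490 * 0.942 + 270 * 0.423 = 462 + 114 = 576
Population now: 0–9=412, 10–19=212, 20–29=1417, 30–39=556, 40+=576
— Period 2 —
Births: 1417 * 0.267 = 378 ; 556 * 0.519 = 289 → total 667
10–19: 412 * 0.963 = 397
20–29: 212 * 0.964 = 204
30–39: 1417 * 0.943 = 1336
40+: 556 * 0.942 + 576 * 0.423 = 524 + 244 = 768
Population now: 0–9=667, 10–19=397, 20–29=204, 30–39=1336, 40+=768

667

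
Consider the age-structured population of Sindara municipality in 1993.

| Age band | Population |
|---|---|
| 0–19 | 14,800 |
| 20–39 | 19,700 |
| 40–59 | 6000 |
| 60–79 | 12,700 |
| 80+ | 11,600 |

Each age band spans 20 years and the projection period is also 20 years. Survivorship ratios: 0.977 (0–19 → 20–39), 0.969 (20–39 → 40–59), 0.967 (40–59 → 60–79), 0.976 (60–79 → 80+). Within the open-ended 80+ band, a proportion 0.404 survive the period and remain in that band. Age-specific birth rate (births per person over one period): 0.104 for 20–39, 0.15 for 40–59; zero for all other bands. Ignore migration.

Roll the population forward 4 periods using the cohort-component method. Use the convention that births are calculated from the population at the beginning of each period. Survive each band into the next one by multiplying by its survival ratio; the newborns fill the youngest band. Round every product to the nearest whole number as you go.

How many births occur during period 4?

863

Call the groups 1 to 5, youngest first.
Period 1.
Births: 19700 * 0.104 = 2049 ; 6000 * 0.15 = 900 → total 2949
Group 2: 14800 * 0.977 = 14460
Group 3: 19700 * 0.969 = 19089
Group 4: 6000 * 0.967 = 5802
Group 5: 12700 * 0.976 + 11600 * 0.404 = 12395 + 4686 = 17081
Population now: 0–19=2949, 20–39=14460, 40–59=19089, 60–79=5802, 80+=17081
Period 2.
Births: 14460 * 0.104 = 1504 ; 19089 * 0.15 = 2863 → total 4367
Group 2: 2949 * 0.977 = 2881
Group 3: 14460 * 0.969 = 14012
Group 4: 19089 * 0.967 = 18459
Group 5: 5802 * 0.976 + 17081 * 0.404 = 5663 + 6901 = 12564
Population now: 0–19=4367, 20–39=2881, 40–59=14012, 60–79=18459, 80+=12564
Period 3.
Births: 2881 * 0.104 = 300 ; 14012 * 0.15 = 2102 → total 2402
Group 2: 4367 * 0.977 = 4267
Group 3: 2881 * 0.969 = 2792
Group 4: 14012 * 0.967 = 13550
Group 5: 18459 * 0.976 + 12564 * 0.404 = 18016 + 5076 = 23092
Population now: 0–19=2402, 20–39=4267, 40–59=2792, 60–79=13550, 80+=23092
Period 4.
Births: 4267 * 0.104 = 444 ; 2792 * 0.15 = 419 → total 863
Group 2: 2402 * 0.977 = 2347
Group 3: 4267 * 0.969 = 4135
Group 4: 2792 * 0.967 = 2700
Group 5: 13550 * 0.976 + 23092 * 0.404 = 13225 + 9329 = 22554
Population now: 0–19=863, 20–39=2347, 40–59=4135, 60–79=2700, 80+=22554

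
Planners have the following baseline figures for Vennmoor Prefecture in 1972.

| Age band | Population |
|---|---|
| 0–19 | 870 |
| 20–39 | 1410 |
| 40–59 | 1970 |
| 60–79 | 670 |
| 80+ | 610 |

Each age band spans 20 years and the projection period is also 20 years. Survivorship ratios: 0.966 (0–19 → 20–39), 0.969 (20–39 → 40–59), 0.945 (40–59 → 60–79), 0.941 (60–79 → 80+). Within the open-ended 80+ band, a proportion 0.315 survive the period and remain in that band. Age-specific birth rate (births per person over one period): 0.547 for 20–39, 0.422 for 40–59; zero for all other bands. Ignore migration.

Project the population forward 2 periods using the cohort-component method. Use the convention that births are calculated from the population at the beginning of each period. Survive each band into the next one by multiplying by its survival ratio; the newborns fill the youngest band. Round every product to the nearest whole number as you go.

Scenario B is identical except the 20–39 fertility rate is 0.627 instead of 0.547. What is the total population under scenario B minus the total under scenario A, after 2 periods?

Numbering the bands 1..5 from youngest to oldest:
After projecting period 1:
Births: 1410 * 0.547 = 771, 1970 * 0.422 = 831 — total 1602
Band 2: 870 * 0.966 = 840
Band 3: 1410 * 0.969 = 1366
Band 4: 1970 * 0.945 = 1862
Band 5: 670 * 0.941 + 610 * 0.315 = 630 + 192 = 822
Giving 1602 / 840 / 1366 / 1862 / 822.
After projecting period 2:
Births: 840 * 0.547 = 459, 1366 * 0.422 = 576 — total 1035
Band 2: 1602 * 0.966 = 1548
Band 3: 840 * 0.969 = 814
Band 4: 1366 * 0.945 = 1291
Band 5: 1862 * 0.941 + 822 * 0.315 = 1752 + 259 = 2011
Giving 1035 / 1548 / 814 / 1291 / 2011.
Scenario A total after 2 periods: 6699
Scenario B projection —
After projecting period 1:
Births: 1410 * 0.627 = 884, 1970 * 0.422 = 831 — total 1715
Band 2: 870 * 0.966 = 840
Band 3: 1410 * 0.969 = 1366
Band 4: 1970 * 0.945 = 1862
Band 5: 670 * 0.941 + 610 * 0.315 = 630 + 192 = 822
Giving 1715 / 840 / 1366 / 1862 / 822.
After projecting period 2:
Births: 840 * 0.627 = 527, 1366 * 0.422 = 576 — total 1103
Band 2: 1715 * 0.966 = 1657
Band 3: 840 * 0.969 = 814
Band 4: 1366 * 0.945 = 1291
Band 5: 1862 * 0.941 + 822 * 0.315 = 1752 + 259 = 2011
Giving 1103 / 1657 / 814 / 1291 / 2011.
Scenario B total after 2 periods: 6876
Difference B − A = 6876 − 6699 = 177

177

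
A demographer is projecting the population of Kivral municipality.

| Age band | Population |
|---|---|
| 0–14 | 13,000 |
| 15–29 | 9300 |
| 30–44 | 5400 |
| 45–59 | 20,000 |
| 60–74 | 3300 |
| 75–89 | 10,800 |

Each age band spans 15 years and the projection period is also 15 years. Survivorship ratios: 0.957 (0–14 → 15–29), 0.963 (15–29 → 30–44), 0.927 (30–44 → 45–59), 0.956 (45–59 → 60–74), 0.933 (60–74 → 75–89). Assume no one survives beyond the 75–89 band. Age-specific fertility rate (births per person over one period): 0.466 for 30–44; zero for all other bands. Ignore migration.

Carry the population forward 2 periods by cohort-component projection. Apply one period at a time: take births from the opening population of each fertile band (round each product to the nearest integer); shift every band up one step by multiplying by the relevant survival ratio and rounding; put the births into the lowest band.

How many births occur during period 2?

Let band 1 be 0–14 through band 6 = 75–89.
After projecting period 1:
Births: 5400 * 0.466 = 2516
Band 2: 13000 * 0.957 = 12441
Band 3: 9300 * 0.963 = 8956
Band 4: 5400 * 0.927 = 5006
Band 5: 20000 * 0.956 = 19120
Band 6: 3300 * 0.933 = 3079
Population now: 0–14=2516, 15–29=12441, 30–44=8956, 45–59=5006, 60–74=19120, 75–89=3079
After projecting period 2:
Births: 8956 * 0.466 = 4173
Band 2: 2516 * 0.957 = 2408
Band 3: 12441 * 0.963 = 11981
Band 4: 8956 * 0.927 = 8302
Band 5: 5006 * 0.956 = 4786
Band 6: 19120 * 0.933 = 17839
Population now: 0–14=4173, 15–29=2408, 30–44=11981, 45–59=8302, 60–74=4786, 75–89=17839

4173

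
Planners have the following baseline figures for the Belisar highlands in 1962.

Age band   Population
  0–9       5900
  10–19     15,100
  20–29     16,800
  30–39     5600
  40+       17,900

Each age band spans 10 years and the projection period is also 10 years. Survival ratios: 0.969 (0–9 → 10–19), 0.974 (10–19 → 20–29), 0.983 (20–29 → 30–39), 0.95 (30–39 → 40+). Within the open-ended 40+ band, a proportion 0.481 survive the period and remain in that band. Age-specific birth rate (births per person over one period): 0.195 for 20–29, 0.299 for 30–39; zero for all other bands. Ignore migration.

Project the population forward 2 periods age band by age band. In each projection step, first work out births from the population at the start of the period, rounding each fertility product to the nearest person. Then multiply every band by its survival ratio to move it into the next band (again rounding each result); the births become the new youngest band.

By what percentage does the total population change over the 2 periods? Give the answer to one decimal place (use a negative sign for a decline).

-10.3

(Bands numbered youngest = 1 to oldest = 5.)
[period 1]
Births: 16800 * 0.195 = 3276  |  5600 * 0.299 = 1674 → total 4950
Band 2: 5900 * 0.969 = 5717
Band 3: 15100 * 0.974 = 14707
Band 4: 16800 * 0.983 = 16514
Band 5: 5600 * 0.95 + 17900 * 0.481 = 5320 + 8610 = 13930
Giving 4950 / 5717 / 14707 / 16514 / 13930.
[period 2]
Births: 14707 * 0.195 = 2868  |  16514 * 0.299 = 4938 → total 7806
Band 2: 4950 * 0.969 = 4797
Band 3: 5717 * 0.974 = 5568
Band 4: 14707 * 0.983 = 14457
Band 5: 16514 * 0.95 + 13930 * 0.481 = 15688 + 6700 = 22388
Giving 7806 / 4797 / 5568 / 14457 / 22388.
Total: 61300 → 55016; change = -6284; percentage change = -10.3%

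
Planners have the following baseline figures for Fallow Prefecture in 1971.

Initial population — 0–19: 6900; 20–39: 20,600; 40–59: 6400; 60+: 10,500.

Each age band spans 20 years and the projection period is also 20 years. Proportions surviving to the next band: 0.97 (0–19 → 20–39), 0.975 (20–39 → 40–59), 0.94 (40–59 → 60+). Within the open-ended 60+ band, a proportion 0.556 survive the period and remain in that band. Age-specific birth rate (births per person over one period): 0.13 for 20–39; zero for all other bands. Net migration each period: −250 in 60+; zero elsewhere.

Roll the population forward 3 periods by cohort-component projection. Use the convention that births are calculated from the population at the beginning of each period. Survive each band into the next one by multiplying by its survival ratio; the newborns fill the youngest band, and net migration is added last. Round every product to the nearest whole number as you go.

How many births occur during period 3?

338

Call the groups 1 to 4, youngest first.
After projecting period 1:
Births: 20600 × 0.13 = 2678
Group 2: 6900 × 0.97 = 6693
Group 3: 20600 × 0.975 = 20085
Group 4: 6400 × 0.94 + 10500 × 0.556 = 6016 + 5838 = 11854
Net migration: Group 4 − 250 → 11604
→ [2678, 6693, 20085, 11604]
After projecting period 2:
Births: 6693 × 0.13 = 870
Group 2: 2678 × 0.97 = 2598
Group 3: 6693 × 0.975 = 6526
Group 4: 20085 × 0.94 + 11604 × 0.556 = 18880 + 6452 = 25332
Net migration: Group 4 − 250 → 25082
→ [870, 2598, 6526, 25082]
After projecting period 3:
Births: 2598 × 0.13 = 338
Group 2: 870 × 0.97 = 844
Group 3: 2598 × 0.975 = 2533
Group 4: 6526 × 0.94 + 25082 × 0.556 = 6134 + 13946 = 20080
Net migration: Group 4 − 250 → 19830
→ [338, 844, 2533, 19830]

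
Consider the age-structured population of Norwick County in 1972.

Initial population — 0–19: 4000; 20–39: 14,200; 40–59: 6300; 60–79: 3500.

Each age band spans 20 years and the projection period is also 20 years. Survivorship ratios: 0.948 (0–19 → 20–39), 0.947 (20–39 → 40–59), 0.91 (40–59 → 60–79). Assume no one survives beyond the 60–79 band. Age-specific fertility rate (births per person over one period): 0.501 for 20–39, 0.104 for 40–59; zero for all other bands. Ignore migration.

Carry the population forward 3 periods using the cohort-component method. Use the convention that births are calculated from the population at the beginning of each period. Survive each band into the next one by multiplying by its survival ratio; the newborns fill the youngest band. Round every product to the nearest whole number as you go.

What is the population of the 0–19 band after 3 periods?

4063

Call the groups 1 to 4, youngest first.
Period 1:
Births: 14200 * 0.501 = 7114 ; 6300 * 0.104 = 655 → 7769
Group 2: 4000 * 0.948 = 3792
Group 3: 14200 * 0.947 = 13447
Group 4: 6300 * 0.91 = 5733
→ [7769, 3792, 13447, 5733]
Period 2:
Births: 3792 * 0.501 = 1900 ; 13447 * 0.104 = 1398 → 3298
Group 2: 7769 * 0.948 = 7365
Group 3: 3792 * 0.947 = 3591
Group 4: 13447 * 0.91 = 12237
→ [3298, 7365, 3591, 12237]
Period 3:
Births: 7365 * 0.501 = 3690 ; 3591 * 0.104 = 373 → 4063
Group 2: 3298 * 0.948 = 3127
Group 3: 7365 * 0.947 = 6975
Group 4: 3591 * 0.91 = 3268
→ [4063, 3127, 6975, 3268]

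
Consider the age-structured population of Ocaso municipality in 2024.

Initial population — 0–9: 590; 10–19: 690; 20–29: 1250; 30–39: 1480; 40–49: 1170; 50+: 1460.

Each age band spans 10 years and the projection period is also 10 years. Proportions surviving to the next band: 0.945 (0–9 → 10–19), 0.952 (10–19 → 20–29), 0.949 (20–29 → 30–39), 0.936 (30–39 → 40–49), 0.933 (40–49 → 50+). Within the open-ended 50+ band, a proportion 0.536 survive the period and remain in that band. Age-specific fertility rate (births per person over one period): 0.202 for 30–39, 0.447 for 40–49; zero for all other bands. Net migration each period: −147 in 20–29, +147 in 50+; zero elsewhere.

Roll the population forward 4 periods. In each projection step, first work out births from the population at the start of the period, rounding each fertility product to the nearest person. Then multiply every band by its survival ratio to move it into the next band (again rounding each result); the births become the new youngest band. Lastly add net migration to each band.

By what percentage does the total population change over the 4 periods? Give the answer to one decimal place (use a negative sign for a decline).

-35.3

After projecting period 1:
Births: 1480 * 0.202 = 299, 1170 * 0.447 = 523 → 822
10–19: 590 * 0.945 = 558
20–29: 690 * 0.952 = 657
30–39: 1250 * 0.949 = 1186
40–49: 1480 * 0.936 = 1385
50+: 1170 * 0.933 + 1460 * 0.536 = 1092 + 783 = 1875
Net migration: 20–29 − 147 → 510; 50+ + 147 → 2022
→ [822, 558, 510, 1186, 1385, 2022]
After projecting period 2:
Births: 1186 * 0.202 = 240, 1385 * 0.447 = 619 → 859
10–19: 822 * 0.945 = 777
20–29: 558 * 0.952 = 531
30–39: 510 * 0.949 = 484
40–49: 1186 * 0.936 = 1110
50+: 1385 * 0.933 + 2022 * 0.536 = 1292 + 1084 = 2376
Net migration: 20–29 − 147 → 384; 50+ + 147 → 2523
→ [859, 777, 384, 484, 1110, 2523]
After projecting period 3:
Births: 484 * 0.202 = 98, 1110 * 0.447 = 496 → 594
10–19: 859 * 0.945 = 812
20–29: 777 * 0.952 = 740
30–39: 384 * 0.949 = 364
40–49: 484 * 0.936 = 453
50+: 1110 * 0.933 + 2523 * 0.536 = 1036 + 1352 = 2388
Net migration: 20–29 − 147 → 593; 50+ + 147 → 2535
→ [594, 812, 593, 364, 453, 2535]
After projecting period 4:
Births: 364 * 0.202 = 74, 453 * 0.447 = 202 → 276
10–19: 594 * 0.945 = 561
20–29: 812 * 0.952 = 773
30–39: 593 * 0.949 = 563
40–49: 364 * 0.936 = 341
50+: 453 * 0.933 + 2535 * 0.536 = 423 + 1359 = 1782
Net migration: 20–29 − 147 → 626; 50+ + 147 → 1929
→ [276, 561, 626, 563, 341, 1929]
Total: 6640 → 4296; change = -2344; percentage change = -35.3%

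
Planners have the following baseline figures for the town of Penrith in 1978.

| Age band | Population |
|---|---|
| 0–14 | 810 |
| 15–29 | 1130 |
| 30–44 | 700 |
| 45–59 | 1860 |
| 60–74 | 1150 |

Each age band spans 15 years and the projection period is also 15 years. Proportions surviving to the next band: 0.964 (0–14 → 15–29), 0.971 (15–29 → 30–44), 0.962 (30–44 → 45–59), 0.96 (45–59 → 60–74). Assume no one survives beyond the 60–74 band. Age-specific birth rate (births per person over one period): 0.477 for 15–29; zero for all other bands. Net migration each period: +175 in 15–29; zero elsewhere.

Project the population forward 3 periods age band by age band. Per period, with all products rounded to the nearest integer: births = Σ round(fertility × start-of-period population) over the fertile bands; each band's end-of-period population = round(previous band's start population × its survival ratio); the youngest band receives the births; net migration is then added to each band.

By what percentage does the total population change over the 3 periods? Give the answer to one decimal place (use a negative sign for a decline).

Let band 1 be 0–14 through band 5 = 60–74.
After projecting period 1:
Births: 1130 × 0.477 = 539
Band 2: 810 × 0.964 = 781
Band 3: 1130 × 0.971 = 1097
Band 4: 700 × 0.962 = 673
Band 5: 1860 × 0.96 = 1786
Net migration: Band 2 + 175 → 956
Population now: 0–14=539, 15–29=956, 30–44=1097, 45–59=673, 60–74=1786
After projecting period 2:
Births: 956 × 0.477 = 456
Band 2: 539 × 0.964 = 520
Band 3: 956 × 0.971 = 928
Band 4: 1097 × 0.962 = 1055
Band 5: 673 × 0.96 = 646
Net migration: Band 2 + 175 → 695
Population now: 0–14=456, 15–29=695, 30–44=928, 45–59=1055, 60–74=646
After projecting period 3:
Births: 695 × 0.477 = 332
Band 2: 456 × 0.964 = 440
Band 3: 695 × 0.971 = 675
Band 4: 928 × 0.962 = 893
Band 5: 1055 × 0.96 = 1013
Net migration: Band 2 + 175 → 615
Population now: 0–14=332, 15–29=615, 30–44=675, 45–59=893, 60–74=1013
Total: 5650 → 3528; change = -2122; percentage change = -37.6%

-37.6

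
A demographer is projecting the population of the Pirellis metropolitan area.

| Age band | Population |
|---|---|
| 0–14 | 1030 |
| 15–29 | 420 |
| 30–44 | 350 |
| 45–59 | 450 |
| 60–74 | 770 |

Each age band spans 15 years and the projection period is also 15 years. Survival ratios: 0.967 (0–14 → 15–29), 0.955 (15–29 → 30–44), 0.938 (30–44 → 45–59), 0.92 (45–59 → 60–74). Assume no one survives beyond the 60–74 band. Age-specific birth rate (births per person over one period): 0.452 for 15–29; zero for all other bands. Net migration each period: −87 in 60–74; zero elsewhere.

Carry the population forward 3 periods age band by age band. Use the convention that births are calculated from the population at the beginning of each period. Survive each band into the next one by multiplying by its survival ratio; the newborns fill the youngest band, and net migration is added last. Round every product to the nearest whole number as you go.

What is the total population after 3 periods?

Call the bands 1 to 5, youngest first.
— Period 1 —
Births: 420 × 0.452 = 190
Band 2: 1030 × 0.967 = 996
Band 3: 420 × 0.955 = 401
Band 4: 350 × 0.938 = 328
Band 5: 450 × 0.92 = 414
Net migration: Band 5 − 87 → 327
Population now: 0–14=190, 15–29=996, 30–44=401, 45–59=328, 60–74=327
— Period 2 —
Births: 996 × 0.452 = 450
Band 2: 190 × 0.967 = 184
Band 3: 996 × 0.955 = 951
Band 4: 401 × 0.938 = 376
Band 5: 328 × 0.92 = 302
Net migration: Band 5 − 87 → 215
Population now: 0–14=450, 15–29=184, 30–44=951, 45–59=376, 60–74=215
— Period 3 —
Births: 184 × 0.452 = 83
Band 2: 450 × 0.967 = 435
Band 3: 184 × 0.955 = 176
Band 4: 951 × 0.938 = 892
Band 5: 376 × 0.92 = 346
Net migration: Band 5 − 87 → 259
Population now: 0–14=83, 15–29=435, 30–44=176, 45–59=892, 60–74=259
Total after period 3: 83 + 435 + 176 + 892 + 259 = 1845

1845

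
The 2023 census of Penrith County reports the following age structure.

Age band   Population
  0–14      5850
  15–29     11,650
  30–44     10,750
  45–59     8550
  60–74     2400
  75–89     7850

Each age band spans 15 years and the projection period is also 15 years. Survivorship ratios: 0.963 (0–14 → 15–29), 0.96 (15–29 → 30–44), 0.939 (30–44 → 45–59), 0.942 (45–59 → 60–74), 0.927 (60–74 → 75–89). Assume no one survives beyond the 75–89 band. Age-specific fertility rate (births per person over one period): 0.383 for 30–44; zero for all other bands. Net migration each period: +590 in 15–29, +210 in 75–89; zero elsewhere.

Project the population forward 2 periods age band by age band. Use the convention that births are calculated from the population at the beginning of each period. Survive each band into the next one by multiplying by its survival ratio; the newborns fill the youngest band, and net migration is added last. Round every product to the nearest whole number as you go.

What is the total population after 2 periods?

— Period 1 —
Births: 10750 × 0.383 = 4117
15–29: 5850 × 0.963 = 5634
30–44: 11650 × 0.96 = 11184
45–59: 10750 × 0.939 = 10094
60–74: 8550 × 0.942 = 8054
75–89: 2400 × 0.927 = 2225
Net migration: 15–29 + 590 → 6224; 75–89 + 210 → 2435
End of period: [4117, 6224, 11184, 10094, 8054, 2435]
— Period 2 —
Births: 11184 × 0.383 = 4283
15–29: 4117 × 0.963 = 3965
30–44: 6224 × 0.96 = 5975
45–59: 11184 × 0.939 = 10502
60–74: 10094 × 0.942 = 9509
75–89: 8054 × 0.927 = 7466
Net migration: 15–29 + 590 → 4555; 75–89 + 210 → 7676
End of period: [4283, 4555, 5975, 10502, 9509, 7676]
Total after period 2: 4283 + 4555 + 5975 + 10502 + 9509 + 7676 = 42500

42500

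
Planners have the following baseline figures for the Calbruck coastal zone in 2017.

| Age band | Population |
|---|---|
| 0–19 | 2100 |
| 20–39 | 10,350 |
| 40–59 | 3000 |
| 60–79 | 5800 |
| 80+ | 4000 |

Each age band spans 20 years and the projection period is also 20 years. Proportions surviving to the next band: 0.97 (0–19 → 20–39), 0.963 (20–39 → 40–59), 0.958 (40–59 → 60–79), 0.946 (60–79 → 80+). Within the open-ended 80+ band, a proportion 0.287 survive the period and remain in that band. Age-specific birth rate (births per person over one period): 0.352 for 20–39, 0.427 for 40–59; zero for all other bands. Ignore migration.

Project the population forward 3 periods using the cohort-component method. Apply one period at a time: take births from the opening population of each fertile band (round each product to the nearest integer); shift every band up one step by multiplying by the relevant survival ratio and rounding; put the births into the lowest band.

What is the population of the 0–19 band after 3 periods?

2519

— Period 1 —
Births: 10350 * 0.352 = 3643, 3000 * 0.427 = 1281 → total 4924
20–39: 2100 * 0.97 = 2037
40–59: 10350 * 0.963 = 9967
60–79: 3000 * 0.958 = 2874
80+: 5800 * 0.946 + 4000 * 0.287 = 5487 + 1148 = 6635
Population now: 0–19=4924, 20–39=2037, 40–59=9967, 60–79=2874, 80+=6635
— Period 2 —
Births: 2037 * 0.352 = 717, 9967 * 0.427 = 4256 → total 4973
20–39: 4924 * 0.97 = 4776
40–59: 2037 * 0.963 = 1962
60–79: 9967 * 0.958 = 9548
80+: 2874 * 0.946 + 6635 * 0.287 = 2719 + 1904 = 4623
Population now: 0–19=4973, 20–39=4776, 40–59=1962, 60–79=9548, 80+=4623
— Period 3 —
Births: 4776 * 0.352 = 1681, 1962 * 0.427 = 838 → total 2519
20–39: 4973 * 0.97 = 4824
40–59: 4776 * 0.963 = 4599
60–79: 1962 * 0.958 = 1880
80+: 9548 * 0.946 + 4623 * 0.287 = 9032 + 1327 = 10359
Population now: 0–19=2519, 20–39=4824, 40–59=4599, 60–79=1880, 80+=10359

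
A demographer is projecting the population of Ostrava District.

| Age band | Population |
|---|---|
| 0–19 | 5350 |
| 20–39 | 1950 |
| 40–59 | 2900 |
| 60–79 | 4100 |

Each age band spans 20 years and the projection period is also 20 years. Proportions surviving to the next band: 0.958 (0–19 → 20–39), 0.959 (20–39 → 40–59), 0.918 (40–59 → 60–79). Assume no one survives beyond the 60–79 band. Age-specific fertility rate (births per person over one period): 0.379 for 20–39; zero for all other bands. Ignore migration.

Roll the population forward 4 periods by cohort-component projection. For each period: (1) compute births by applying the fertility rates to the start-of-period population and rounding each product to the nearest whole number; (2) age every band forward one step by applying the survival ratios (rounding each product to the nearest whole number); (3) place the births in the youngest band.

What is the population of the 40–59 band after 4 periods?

1784

Call the bands 1 to 4, youngest first.
Period 1:
Births: 1950 × 0.379 = 739
Band 2: 5350 × 0.958 = 5125
Band 3: 1950 × 0.959 = 1870
Band 4: 2900 × 0.918 = 2662
End of period: [739, 5125, 1870, 2662]
Period 2:
Births: 5125 × 0.379 = 1942
Band 2: 739 × 0.958 = 708
Band 3: 5125 × 0.959 = 4915
Band 4: 1870 × 0.918 = 1717
End of period: [1942, 708, 4915, 1717]
Period 3:
Births: 708 × 0.379 = 268
Band 2: 1942 × 0.958 = 1860
Band 3: 708 × 0.959 = 679
Band 4: 4915 × 0.918 = 4512
End of period: [268, 1860, 679, 4512]
Period 4:
Births: 1860 × 0.379 = 705
Band 2: 268 × 0.958 = 257
Band 3: 1860 × 0.959 = 1784
Band 4: 679 × 0.918 = 623
End of period: [705, 257, 1784, 623]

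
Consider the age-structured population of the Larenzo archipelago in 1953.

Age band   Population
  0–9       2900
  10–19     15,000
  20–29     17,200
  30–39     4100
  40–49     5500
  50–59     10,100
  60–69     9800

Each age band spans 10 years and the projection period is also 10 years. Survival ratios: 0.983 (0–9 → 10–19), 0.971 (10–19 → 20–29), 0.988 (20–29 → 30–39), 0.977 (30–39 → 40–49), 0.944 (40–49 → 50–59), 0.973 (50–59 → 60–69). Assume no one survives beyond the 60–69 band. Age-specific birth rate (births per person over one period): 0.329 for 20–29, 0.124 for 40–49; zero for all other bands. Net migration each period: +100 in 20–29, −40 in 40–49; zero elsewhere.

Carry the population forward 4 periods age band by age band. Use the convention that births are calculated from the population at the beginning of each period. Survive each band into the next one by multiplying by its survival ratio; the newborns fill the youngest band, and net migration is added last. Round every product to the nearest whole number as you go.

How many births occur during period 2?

Let band 1 be 0–9 through band 7 = 60–69.
Period 1:
Births: 17200 × 0.329 = 5659 ; 5500 × 0.124 = 682 — total 6341
Band 2: 2900 × 0.983 = 2851
Band 3: 15000 × 0.971 = 14565
Band 4: 17200 × 0.988 = 16994
Band 5: 4100 × 0.977 = 4006
Band 6: 5500 × 0.944 = 5192
Band 7: 10100 × 0.973 = 9827
Net migration: Band 3 + 100 → 14665; Band 5 − 40 → 3966
→ [6341, 2851, 14665, 16994, 3966, 5192, 9827]
Period 2:
Births: 14665 × 0.329 = 4825 ; 3966 × 0.124 = 492 — total 5317
Band 2: 6341 × 0.983 = 6233
Band 3: 2851 × 0.971 = 2768
Band 4: 14665 × 0.988 = 14489
Band 5: 16994 × 0.977 = 16603
Band 6: 3966 × 0.944 = 3744
Band 7: 5192 × 0.973 = 5052
Net migration: Band 3 + 100 → 2868; Band 5 − 40 → 16563
→ [5317, 6233, 2868, 14489, 16563, 3744, 5052]

5317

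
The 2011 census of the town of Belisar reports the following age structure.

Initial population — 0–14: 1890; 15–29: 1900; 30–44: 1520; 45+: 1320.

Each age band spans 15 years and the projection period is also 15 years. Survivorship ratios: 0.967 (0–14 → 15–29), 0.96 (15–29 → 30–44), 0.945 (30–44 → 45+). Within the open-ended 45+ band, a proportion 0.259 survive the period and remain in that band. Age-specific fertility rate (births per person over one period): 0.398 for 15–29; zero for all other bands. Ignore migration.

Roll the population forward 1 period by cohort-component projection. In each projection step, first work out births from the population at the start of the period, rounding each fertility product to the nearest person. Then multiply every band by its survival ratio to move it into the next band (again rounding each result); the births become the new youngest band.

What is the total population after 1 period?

Let group 1 be 0–14 through group 4 = 45+.
After projecting period 1:
Births: 1900 × 0.398 = 756
Group 2: 1890 × 0.967 = 1828
Group 3: 1900 × 0.96 = 1824
Group 4: 1520 × 0.945 + 1320 × 0.259 = 1436 + 342 = 1778
Giving 756 / 1828 / 1824 / 1778.
Total after period 1: 756 + 1828 + 1824 + 1778 = 6186

6186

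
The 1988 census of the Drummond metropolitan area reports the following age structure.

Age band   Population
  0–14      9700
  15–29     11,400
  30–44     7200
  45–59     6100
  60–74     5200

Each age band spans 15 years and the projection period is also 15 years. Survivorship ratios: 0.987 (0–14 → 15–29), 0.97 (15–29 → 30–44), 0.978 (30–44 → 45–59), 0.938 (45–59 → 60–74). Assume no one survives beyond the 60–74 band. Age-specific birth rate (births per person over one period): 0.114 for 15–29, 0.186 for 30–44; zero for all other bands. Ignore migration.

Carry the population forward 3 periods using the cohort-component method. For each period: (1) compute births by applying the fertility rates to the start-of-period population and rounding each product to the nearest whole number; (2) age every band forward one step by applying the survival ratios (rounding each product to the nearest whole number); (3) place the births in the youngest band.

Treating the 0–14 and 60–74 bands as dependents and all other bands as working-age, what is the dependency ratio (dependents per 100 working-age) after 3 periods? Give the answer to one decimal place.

82.7

(Bands numbered youngest = 1 to oldest = 5.)
[period 1]
Births: 11400 × 0.114 = 1300 ; 7200 × 0.186 = 1339 → 2639
Band 2: 9700 × 0.987 = 9574
Band 3: 11400 × 0.97 = 11058
Band 4: 7200 × 0.978 = 7042
Band 5: 6100 × 0.938 = 5722
Giving 2639 / 9574 / 11058 / 7042 / 5722.
[period 2]
Births: 9574 × 0.114 = 1091 ; 11058 × 0.186 = 2057 → 3148
Band 2: 2639 × 0.987 = 2605
Band 3: 9574 × 0.97 = 9287
Band 4: 11058 × 0.978 = 10815
Band 5: 7042 × 0.938 = 6605
Giving 3148 / 2605 / 9287 / 10815 / 6605.
[period 3]
Births: 2605 × 0.114 = 297 ; 9287 × 0.186 = 1727 → 2024
Band 2: 3148 × 0.987 = 3107
Band 3: 2605 × 0.97 = 2527
Band 4: 9287 × 0.978 = 9083
Band 5: 10815 × 0.938 = 10144
Giving 2024 / 3107 / 2527 / 9083 / 10144.
Dependents (band 0–14 + band 60–74) = 2024 + 10144 = 12168; working-age = 14717; ratio = 12168/14717 × 100 = 82.7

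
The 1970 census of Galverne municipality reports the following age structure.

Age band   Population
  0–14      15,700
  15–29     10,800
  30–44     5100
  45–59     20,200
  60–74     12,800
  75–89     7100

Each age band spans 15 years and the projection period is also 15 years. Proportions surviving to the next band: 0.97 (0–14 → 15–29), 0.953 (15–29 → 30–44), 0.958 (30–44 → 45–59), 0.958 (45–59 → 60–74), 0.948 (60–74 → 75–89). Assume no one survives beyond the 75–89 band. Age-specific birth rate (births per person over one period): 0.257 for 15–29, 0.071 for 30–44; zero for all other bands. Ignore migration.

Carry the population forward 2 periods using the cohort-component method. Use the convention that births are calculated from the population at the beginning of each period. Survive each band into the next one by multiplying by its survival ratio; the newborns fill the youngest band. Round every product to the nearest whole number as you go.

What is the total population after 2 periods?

Let group 1 be 0–14 through group 6 = 75–89.
[period 1]
Births: 10800 × 0.257 = 2776 ; 5100 × 0.071 = 362 — total 3138
Group 2: 15700 × 0.97 = 15229
Group 3: 10800 × 0.953 = 10292
Group 4: 5100 × 0.958 = 4886
Group 5: 20200 × 0.958 = 19352
Group 6: 12800 × 0.948 = 12134
Population now: 0–14=3138, 15–29=15229, 30–44=10292, 45–59=4886, 60–74=19352, 75–89=12134
[period 2]
Births: 15229 × 0.257 = 3914 ; 10292 × 0.071 = 731 — total 4645
Group 2: 3138 × 0.97 = 3044
Group 3: 15229 × 0.953 = 14513
Group 4: 10292 × 0.958 = 9860
Group 5: 4886 × 0.958 = 4681
Group 6: 19352 × 0.948 = 18346
Population now: 0–14=4645, 15–29=3044, 30–44=14513, 45–59=9860, 60–74=4681, 75–89=18346
Total after period 2: 4645 + 3044 + 14513 + 9860 + 4681 + 18346 = 55089

55089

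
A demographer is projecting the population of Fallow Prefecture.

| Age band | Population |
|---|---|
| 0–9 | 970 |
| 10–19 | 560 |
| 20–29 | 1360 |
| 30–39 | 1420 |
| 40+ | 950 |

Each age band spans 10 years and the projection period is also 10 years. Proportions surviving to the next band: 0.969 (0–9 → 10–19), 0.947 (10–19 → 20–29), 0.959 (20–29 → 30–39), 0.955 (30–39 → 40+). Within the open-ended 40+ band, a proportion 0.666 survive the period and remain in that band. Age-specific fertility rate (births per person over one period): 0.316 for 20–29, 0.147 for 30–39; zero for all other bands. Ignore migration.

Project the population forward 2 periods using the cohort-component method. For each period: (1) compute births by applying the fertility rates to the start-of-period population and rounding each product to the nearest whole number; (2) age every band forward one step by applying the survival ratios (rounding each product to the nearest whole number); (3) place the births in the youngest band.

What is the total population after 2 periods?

(Bands numbered youngest = 1 to oldest = 5.)
[period 1]
Births: 1360 × 0.316 = 430, 1420 × 0.147 = 209 ⇒ total 639
Band 2: 970 × 0.969 = 940
Band 3: 560 × 0.947 = 530
Band 4: 1360 × 0.959 = 1304
Band 5: 1420 × 0.955 + 950 × 0.666 = 1356 + 633 = 1989
→ [639, 940, 530, 1304, 1989]
[period 2]
Births: 530 × 0.316 = 167, 1304 × 0.147 = 192 ⇒ total 359
Band 2: 639 × 0.969 = 619
Band 3: 940 × 0.947 = 890
Band 4: 530 × 0.959 = 508
Band 5: 1304 × 0.955 + 1989 × 0.666 = 1245 + 1325 = 2570
→ [359, 619, 890, 508, 2570]
Total after period 2: 359 + 619 + 890 + 508 + 2570 = 4946

4946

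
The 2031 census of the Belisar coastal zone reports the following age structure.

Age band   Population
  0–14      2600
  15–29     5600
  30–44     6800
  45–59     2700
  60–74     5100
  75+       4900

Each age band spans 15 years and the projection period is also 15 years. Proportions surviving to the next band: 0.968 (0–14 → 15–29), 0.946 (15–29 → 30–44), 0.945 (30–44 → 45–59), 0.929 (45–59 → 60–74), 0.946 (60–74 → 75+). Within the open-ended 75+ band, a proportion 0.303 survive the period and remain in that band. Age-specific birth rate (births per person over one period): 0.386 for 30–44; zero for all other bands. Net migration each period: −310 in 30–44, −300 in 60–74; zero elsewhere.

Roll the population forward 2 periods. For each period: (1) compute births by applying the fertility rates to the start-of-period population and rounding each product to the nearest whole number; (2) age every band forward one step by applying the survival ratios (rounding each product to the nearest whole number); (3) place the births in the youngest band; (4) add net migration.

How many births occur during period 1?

Period 1:
Births: 6800 * 0.386 = 2625
15–29: 2600 * 0.968 = 2517
30–44: 5600 * 0.946 = 5298
45–59: 6800 * 0.945 = 6426
60–74: 2700 * 0.929 = 2508
75+: 5100 * 0.946 + 4900 * 0.303 = 4825 + 1485 = 6310
Net migration: 30–44 − 310 → 4988; 60–74 − 300 → 2208
Population now: 0–14=2625, 15–29=2517, 30–44=4988, 45–59=6426, 60–74=2208, 75+=6310

2625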